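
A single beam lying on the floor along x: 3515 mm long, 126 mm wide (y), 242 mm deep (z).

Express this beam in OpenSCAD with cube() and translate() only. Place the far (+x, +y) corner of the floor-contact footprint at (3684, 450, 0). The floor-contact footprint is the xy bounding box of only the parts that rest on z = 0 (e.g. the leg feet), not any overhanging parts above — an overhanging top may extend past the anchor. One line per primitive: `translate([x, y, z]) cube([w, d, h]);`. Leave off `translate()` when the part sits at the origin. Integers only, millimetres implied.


translate([169, 324, 0]) cube([3515, 126, 242]);


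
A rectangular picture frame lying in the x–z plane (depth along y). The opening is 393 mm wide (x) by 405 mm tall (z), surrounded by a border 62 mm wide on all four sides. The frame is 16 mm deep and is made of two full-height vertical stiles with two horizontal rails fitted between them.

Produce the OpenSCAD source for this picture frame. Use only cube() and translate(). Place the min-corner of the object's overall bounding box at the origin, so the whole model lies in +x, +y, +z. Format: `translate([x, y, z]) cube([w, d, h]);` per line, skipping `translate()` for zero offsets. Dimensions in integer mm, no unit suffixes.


cube([62, 16, 529]);
translate([455, 0, 0]) cube([62, 16, 529]);
translate([62, 0, 0]) cube([393, 16, 62]);
translate([62, 0, 467]) cube([393, 16, 62]);


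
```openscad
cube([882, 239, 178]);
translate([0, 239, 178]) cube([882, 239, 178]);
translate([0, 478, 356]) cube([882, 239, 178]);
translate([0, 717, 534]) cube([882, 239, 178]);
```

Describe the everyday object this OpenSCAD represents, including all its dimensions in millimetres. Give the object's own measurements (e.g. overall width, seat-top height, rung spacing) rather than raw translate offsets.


A straight staircase of 4 solid steps. Each step is 882 mm wide (x), 239 mm deep (y, the going) and 178 mm tall (the rise). The first step rests on the floor; each subsequent step sits one going further in +y and one rise higher in +z, directly behind and above the previous step with no overlap.


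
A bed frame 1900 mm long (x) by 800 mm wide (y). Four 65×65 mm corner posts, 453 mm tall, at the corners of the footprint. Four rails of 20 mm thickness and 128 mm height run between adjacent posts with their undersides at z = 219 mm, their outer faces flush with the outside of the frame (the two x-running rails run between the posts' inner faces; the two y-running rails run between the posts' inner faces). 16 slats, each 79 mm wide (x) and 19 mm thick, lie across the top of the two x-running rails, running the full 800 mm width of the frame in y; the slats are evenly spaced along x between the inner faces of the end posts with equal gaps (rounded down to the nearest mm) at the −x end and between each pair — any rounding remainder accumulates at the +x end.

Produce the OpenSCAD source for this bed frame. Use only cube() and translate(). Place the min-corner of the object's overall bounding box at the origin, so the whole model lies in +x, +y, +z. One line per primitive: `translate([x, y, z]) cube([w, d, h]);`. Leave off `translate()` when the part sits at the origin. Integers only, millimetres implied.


cube([65, 65, 453]);
translate([0, 735, 0]) cube([65, 65, 453]);
translate([1835, 0, 0]) cube([65, 65, 453]);
translate([1835, 735, 0]) cube([65, 65, 453]);
translate([65, 0, 219]) cube([1770, 20, 128]);
translate([65, 780, 219]) cube([1770, 20, 128]);
translate([0, 65, 219]) cube([20, 670, 128]);
translate([1880, 65, 219]) cube([20, 670, 128]);
translate([94, 0, 347]) cube([79, 800, 19]);
translate([202, 0, 347]) cube([79, 800, 19]);
translate([310, 0, 347]) cube([79, 800, 19]);
translate([418, 0, 347]) cube([79, 800, 19]);
translate([526, 0, 347]) cube([79, 800, 19]);
translate([634, 0, 347]) cube([79, 800, 19]);
translate([742, 0, 347]) cube([79, 800, 19]);
translate([850, 0, 347]) cube([79, 800, 19]);
translate([958, 0, 347]) cube([79, 800, 19]);
translate([1066, 0, 347]) cube([79, 800, 19]);
translate([1174, 0, 347]) cube([79, 800, 19]);
translate([1282, 0, 347]) cube([79, 800, 19]);
translate([1390, 0, 347]) cube([79, 800, 19]);
translate([1498, 0, 347]) cube([79, 800, 19]);
translate([1606, 0, 347]) cube([79, 800, 19]);
translate([1714, 0, 347]) cube([79, 800, 19]);


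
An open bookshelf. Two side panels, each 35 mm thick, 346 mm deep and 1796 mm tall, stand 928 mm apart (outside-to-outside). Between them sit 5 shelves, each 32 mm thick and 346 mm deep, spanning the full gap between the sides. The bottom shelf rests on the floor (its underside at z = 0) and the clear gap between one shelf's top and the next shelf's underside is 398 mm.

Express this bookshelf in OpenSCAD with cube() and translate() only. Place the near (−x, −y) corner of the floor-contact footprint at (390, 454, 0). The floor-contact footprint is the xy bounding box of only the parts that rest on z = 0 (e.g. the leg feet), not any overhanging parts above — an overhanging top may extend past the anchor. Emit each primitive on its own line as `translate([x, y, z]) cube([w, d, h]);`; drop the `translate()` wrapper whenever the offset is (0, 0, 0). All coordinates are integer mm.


translate([390, 454, 0]) cube([35, 346, 1796]);
translate([1283, 454, 0]) cube([35, 346, 1796]);
translate([425, 454, 0]) cube([858, 346, 32]);
translate([425, 454, 430]) cube([858, 346, 32]);
translate([425, 454, 860]) cube([858, 346, 32]);
translate([425, 454, 1290]) cube([858, 346, 32]);
translate([425, 454, 1720]) cube([858, 346, 32]);


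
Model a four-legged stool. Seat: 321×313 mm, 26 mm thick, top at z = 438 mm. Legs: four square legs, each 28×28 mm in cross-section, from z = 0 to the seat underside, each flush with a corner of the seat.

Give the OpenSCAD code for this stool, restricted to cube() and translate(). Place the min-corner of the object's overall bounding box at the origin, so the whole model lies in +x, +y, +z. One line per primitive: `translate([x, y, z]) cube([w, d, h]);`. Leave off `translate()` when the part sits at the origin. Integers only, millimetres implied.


translate([0, 0, 412]) cube([321, 313, 26]);
cube([28, 28, 412]);
translate([293, 0, 0]) cube([28, 28, 412]);
translate([0, 285, 0]) cube([28, 28, 412]);
translate([293, 285, 0]) cube([28, 28, 412]);


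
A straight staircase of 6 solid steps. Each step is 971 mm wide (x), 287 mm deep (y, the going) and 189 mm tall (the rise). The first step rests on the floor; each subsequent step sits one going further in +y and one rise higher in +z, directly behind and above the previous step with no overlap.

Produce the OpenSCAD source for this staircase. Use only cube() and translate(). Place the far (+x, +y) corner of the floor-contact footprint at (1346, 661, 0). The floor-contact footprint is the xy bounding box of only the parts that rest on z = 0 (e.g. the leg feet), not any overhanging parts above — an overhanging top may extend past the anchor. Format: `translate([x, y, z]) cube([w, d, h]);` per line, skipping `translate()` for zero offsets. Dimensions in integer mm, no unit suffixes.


translate([375, 374, 0]) cube([971, 287, 189]);
translate([375, 661, 189]) cube([971, 287, 189]);
translate([375, 948, 378]) cube([971, 287, 189]);
translate([375, 1235, 567]) cube([971, 287, 189]);
translate([375, 1522, 756]) cube([971, 287, 189]);
translate([375, 1809, 945]) cube([971, 287, 189]);


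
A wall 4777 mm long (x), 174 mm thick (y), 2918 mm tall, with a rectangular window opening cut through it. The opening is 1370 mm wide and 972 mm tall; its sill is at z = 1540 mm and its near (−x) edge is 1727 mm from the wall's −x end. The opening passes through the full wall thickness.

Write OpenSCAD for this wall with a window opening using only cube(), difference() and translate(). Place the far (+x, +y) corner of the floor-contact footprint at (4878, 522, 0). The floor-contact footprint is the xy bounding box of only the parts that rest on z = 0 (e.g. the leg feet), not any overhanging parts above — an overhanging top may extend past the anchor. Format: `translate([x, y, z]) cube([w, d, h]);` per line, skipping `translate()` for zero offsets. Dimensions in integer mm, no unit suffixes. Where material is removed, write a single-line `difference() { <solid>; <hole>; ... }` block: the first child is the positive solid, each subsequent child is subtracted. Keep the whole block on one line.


difference() { translate([101, 348, 0]) cube([4777, 174, 2918]); translate([1828, 348, 1540]) cube([1370, 174, 972]); }


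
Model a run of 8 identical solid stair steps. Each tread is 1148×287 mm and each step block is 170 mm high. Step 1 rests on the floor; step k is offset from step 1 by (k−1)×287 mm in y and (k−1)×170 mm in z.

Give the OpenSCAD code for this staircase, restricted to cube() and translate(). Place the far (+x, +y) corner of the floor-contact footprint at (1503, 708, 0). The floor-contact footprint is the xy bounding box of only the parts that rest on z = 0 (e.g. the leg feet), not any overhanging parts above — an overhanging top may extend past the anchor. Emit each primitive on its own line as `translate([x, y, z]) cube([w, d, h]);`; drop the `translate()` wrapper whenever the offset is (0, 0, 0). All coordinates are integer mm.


translate([355, 421, 0]) cube([1148, 287, 170]);
translate([355, 708, 170]) cube([1148, 287, 170]);
translate([355, 995, 340]) cube([1148, 287, 170]);
translate([355, 1282, 510]) cube([1148, 287, 170]);
translate([355, 1569, 680]) cube([1148, 287, 170]);
translate([355, 1856, 850]) cube([1148, 287, 170]);
translate([355, 2143, 1020]) cube([1148, 287, 170]);
translate([355, 2430, 1190]) cube([1148, 287, 170]);


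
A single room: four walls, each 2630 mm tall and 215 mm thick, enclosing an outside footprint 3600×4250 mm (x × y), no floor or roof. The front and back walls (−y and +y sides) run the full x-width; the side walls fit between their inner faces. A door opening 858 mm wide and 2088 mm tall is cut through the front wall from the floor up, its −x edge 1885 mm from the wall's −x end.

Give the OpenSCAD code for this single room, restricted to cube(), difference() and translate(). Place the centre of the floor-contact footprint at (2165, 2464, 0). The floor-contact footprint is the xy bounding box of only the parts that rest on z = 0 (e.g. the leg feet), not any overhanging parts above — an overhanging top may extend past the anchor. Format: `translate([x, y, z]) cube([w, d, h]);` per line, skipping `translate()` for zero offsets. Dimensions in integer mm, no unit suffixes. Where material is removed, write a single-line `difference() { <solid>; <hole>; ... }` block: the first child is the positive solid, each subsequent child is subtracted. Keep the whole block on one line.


difference() { translate([365, 339, 0]) cube([3600, 215, 2630]); translate([2250, 339, 0]) cube([858, 215, 2088]); }
translate([365, 4374, 0]) cube([3600, 215, 2630]);
translate([365, 554, 0]) cube([215, 3820, 2630]);
translate([3750, 554, 0]) cube([215, 3820, 2630]);


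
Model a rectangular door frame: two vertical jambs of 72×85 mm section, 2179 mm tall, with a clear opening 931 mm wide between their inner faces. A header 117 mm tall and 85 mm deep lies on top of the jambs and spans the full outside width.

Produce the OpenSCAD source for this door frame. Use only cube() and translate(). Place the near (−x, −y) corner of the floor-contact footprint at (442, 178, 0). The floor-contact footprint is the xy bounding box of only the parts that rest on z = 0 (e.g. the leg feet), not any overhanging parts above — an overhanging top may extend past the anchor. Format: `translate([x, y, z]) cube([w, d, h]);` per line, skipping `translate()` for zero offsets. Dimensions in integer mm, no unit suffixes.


translate([442, 178, 0]) cube([72, 85, 2179]);
translate([1445, 178, 0]) cube([72, 85, 2179]);
translate([442, 178, 2179]) cube([1075, 85, 117]);


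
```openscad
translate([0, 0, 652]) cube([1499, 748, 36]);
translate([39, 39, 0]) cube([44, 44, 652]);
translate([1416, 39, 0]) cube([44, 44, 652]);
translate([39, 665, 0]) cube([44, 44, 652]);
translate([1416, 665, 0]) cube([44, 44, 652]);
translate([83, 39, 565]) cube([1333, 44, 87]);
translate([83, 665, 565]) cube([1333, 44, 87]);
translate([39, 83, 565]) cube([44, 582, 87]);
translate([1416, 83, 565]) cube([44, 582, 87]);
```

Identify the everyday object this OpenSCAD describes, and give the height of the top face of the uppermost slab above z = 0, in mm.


A table. The table height is 688 mm.

A 1499×748×36 slab sits at z = 652 on four 44 mm square posts — a table. The top surface is at 652 + 36 = 688 mm.


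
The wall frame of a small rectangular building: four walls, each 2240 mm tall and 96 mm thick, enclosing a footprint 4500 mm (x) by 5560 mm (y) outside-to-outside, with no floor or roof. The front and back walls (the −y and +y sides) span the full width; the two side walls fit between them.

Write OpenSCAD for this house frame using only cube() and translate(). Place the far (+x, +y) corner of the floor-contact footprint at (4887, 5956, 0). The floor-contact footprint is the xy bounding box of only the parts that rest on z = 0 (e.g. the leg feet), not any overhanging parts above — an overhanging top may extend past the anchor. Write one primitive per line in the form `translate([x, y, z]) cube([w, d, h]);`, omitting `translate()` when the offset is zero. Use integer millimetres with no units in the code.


translate([387, 396, 0]) cube([4500, 96, 2240]);
translate([387, 5860, 0]) cube([4500, 96, 2240]);
translate([387, 492, 0]) cube([96, 5368, 2240]);
translate([4791, 492, 0]) cube([96, 5368, 2240]);


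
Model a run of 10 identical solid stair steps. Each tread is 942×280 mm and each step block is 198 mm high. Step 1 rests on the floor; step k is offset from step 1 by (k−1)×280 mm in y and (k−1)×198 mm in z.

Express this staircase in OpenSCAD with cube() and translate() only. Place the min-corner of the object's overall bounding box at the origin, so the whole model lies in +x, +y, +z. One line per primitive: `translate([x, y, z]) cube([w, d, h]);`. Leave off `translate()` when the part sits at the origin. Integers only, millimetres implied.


cube([942, 280, 198]);
translate([0, 280, 198]) cube([942, 280, 198]);
translate([0, 560, 396]) cube([942, 280, 198]);
translate([0, 840, 594]) cube([942, 280, 198]);
translate([0, 1120, 792]) cube([942, 280, 198]);
translate([0, 1400, 990]) cube([942, 280, 198]);
translate([0, 1680, 1188]) cube([942, 280, 198]);
translate([0, 1960, 1386]) cube([942, 280, 198]);
translate([0, 2240, 1584]) cube([942, 280, 198]);
translate([0, 2520, 1782]) cube([942, 280, 198]);


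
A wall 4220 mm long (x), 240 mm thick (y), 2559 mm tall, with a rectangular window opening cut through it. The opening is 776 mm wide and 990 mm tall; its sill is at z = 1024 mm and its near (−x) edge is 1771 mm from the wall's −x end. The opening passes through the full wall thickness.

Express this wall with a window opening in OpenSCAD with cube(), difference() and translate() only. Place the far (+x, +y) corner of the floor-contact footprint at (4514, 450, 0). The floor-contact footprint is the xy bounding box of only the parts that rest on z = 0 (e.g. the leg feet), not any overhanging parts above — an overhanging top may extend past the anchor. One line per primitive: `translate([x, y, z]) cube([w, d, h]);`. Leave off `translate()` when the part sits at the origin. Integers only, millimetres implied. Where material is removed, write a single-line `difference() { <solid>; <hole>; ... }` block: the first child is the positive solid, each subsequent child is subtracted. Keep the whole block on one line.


difference() { translate([294, 210, 0]) cube([4220, 240, 2559]); translate([2065, 210, 1024]) cube([776, 240, 990]); }


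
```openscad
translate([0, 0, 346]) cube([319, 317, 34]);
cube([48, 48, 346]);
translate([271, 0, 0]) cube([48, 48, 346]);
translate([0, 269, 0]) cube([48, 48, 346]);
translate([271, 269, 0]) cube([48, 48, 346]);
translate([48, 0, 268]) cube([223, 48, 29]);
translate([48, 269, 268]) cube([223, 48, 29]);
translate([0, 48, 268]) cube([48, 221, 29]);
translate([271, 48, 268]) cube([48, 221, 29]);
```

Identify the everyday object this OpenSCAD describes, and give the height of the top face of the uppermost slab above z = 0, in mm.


A stool. The seat height is 380 mm.

A 319×317×34 slab at z = 346 on four corner posts — a stool. The seat top is 346 + 34 = 380 mm.


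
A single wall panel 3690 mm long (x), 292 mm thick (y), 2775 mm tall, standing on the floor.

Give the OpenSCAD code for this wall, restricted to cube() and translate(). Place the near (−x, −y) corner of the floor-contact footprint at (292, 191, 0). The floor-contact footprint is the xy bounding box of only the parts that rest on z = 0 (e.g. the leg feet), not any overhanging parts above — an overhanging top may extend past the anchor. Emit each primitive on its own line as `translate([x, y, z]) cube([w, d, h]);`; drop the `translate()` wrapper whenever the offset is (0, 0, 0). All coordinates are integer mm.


translate([292, 191, 0]) cube([3690, 292, 2775]);


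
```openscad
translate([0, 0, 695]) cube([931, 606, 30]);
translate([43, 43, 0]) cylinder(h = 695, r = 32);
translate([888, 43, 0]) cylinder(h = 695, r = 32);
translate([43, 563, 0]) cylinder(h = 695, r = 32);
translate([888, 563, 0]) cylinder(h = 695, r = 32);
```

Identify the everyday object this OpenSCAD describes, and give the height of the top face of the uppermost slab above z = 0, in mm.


A table. The table height is 725 mm.

A 931×606×30 slab sits at z = 695 on four Ø64 mm round legs — a table. The top surface is at 695 + 30 = 725 mm.


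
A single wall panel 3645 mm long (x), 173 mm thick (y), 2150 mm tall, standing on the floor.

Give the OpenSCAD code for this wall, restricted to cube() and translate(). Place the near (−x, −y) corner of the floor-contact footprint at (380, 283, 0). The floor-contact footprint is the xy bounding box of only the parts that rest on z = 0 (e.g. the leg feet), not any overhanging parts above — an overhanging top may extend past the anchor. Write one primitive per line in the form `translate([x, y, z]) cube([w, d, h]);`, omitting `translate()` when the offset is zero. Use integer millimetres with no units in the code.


translate([380, 283, 0]) cube([3645, 173, 2150]);


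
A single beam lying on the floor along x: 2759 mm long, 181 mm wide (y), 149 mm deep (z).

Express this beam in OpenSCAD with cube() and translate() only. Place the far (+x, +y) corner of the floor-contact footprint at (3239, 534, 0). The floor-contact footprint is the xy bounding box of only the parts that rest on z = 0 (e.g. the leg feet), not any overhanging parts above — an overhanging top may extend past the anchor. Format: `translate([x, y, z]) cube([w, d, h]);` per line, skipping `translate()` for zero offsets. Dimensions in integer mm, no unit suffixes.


translate([480, 353, 0]) cube([2759, 181, 149]);


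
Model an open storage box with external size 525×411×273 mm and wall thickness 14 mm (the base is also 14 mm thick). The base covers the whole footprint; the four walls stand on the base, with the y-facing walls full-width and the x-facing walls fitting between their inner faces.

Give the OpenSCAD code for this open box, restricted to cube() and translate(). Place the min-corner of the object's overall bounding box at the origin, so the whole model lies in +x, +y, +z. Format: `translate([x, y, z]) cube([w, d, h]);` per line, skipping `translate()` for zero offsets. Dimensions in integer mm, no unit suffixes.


cube([525, 411, 14]);
translate([0, 0, 14]) cube([525, 14, 259]);
translate([0, 397, 14]) cube([525, 14, 259]);
translate([0, 14, 14]) cube([14, 383, 259]);
translate([511, 14, 14]) cube([14, 383, 259]);


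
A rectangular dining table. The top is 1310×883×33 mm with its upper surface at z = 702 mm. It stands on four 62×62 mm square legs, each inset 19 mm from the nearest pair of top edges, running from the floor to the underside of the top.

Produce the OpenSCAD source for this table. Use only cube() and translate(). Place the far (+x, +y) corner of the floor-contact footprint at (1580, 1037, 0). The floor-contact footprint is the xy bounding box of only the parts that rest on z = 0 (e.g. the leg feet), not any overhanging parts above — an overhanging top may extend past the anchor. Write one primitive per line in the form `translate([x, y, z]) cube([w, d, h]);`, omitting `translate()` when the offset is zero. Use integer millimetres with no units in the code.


translate([289, 173, 669]) cube([1310, 883, 33]);
translate([308, 192, 0]) cube([62, 62, 669]);
translate([1518, 192, 0]) cube([62, 62, 669]);
translate([308, 975, 0]) cube([62, 62, 669]);
translate([1518, 975, 0]) cube([62, 62, 669]);


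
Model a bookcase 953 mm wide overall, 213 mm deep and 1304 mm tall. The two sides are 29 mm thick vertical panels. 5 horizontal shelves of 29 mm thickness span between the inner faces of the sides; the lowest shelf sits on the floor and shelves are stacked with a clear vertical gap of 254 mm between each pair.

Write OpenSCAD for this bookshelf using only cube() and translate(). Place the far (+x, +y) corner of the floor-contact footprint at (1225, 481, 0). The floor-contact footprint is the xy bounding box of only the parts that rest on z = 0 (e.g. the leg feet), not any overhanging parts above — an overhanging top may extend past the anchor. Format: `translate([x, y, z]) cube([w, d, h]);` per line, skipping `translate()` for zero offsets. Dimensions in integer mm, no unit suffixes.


translate([272, 268, 0]) cube([29, 213, 1304]);
translate([1196, 268, 0]) cube([29, 213, 1304]);
translate([301, 268, 0]) cube([895, 213, 29]);
translate([301, 268, 283]) cube([895, 213, 29]);
translate([301, 268, 566]) cube([895, 213, 29]);
translate([301, 268, 849]) cube([895, 213, 29]);
translate([301, 268, 1132]) cube([895, 213, 29]);


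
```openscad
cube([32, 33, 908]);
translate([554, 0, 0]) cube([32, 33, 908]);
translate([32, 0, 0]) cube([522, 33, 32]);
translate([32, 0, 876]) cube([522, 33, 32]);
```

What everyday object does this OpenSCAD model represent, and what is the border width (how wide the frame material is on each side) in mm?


A picture frame. The border width is 32 mm.

Four thin pieces enclosing a rectangular opening — a picture frame. The two full-height stiles are 908 mm tall; the top rail sits at z = 876 and is 32 mm tall, so the border above the opening is 908 − 876 = 32 mm, matching the stile x-width.


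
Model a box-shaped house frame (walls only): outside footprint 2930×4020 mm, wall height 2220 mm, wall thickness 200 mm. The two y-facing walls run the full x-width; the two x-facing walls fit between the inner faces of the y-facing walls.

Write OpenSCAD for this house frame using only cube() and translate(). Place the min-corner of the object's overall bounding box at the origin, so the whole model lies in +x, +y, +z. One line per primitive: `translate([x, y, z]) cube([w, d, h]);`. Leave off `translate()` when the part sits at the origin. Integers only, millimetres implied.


cube([2930, 200, 2220]);
translate([0, 3820, 0]) cube([2930, 200, 2220]);
translate([0, 200, 0]) cube([200, 3620, 2220]);
translate([2730, 200, 0]) cube([200, 3620, 2220]);


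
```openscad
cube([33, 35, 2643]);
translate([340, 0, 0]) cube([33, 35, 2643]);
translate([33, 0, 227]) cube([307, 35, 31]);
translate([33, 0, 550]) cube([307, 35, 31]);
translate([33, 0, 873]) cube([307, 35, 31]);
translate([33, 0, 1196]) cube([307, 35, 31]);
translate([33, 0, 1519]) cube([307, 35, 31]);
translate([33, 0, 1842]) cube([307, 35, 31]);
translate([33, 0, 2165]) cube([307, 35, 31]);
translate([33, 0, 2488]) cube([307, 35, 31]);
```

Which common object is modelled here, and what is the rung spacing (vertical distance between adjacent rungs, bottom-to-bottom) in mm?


A ladder. The rung spacing is 323 mm.

Two tall 33×35 posts with 8 short bars between them — a ladder. Adjacent rungs sit at z = 227 and z = 550, so the spacing is 550 − 227 = 323 mm.


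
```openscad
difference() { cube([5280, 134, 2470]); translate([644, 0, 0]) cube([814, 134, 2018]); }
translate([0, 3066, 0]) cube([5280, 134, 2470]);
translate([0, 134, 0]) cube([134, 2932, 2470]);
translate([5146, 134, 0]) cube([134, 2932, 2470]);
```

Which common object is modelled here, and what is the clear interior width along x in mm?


A single room. The interior width is 5012 mm.

Four walls enclosing a rectangle with a door in the front wall — a room. Outside width 5280 minus two 134 mm walls gives 5012 mm.


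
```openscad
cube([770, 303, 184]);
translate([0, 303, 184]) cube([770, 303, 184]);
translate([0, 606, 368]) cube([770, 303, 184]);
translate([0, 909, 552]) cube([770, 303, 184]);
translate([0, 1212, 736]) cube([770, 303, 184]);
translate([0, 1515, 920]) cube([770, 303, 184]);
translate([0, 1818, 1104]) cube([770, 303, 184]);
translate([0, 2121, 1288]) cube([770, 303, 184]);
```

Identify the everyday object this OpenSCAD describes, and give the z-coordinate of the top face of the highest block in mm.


A staircase. The total rise is 1472 mm.

8 identical blocks, each offset up and back from the previous — a staircase. Each step is 184 mm tall and there are 8 of them, so the total rise is 8 × 184 = 1472 mm.


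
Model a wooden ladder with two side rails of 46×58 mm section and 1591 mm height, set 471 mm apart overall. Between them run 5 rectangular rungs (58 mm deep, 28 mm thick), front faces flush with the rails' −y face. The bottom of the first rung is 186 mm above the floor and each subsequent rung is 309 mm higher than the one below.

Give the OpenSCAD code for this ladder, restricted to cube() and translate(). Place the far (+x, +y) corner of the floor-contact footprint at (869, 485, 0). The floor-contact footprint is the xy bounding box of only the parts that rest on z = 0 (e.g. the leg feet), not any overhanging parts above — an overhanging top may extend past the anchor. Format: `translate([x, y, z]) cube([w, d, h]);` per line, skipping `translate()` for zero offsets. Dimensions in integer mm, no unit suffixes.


translate([398, 427, 0]) cube([46, 58, 1591]);
translate([823, 427, 0]) cube([46, 58, 1591]);
translate([444, 427, 186]) cube([379, 58, 28]);
translate([444, 427, 495]) cube([379, 58, 28]);
translate([444, 427, 804]) cube([379, 58, 28]);
translate([444, 427, 1113]) cube([379, 58, 28]);
translate([444, 427, 1422]) cube([379, 58, 28]);


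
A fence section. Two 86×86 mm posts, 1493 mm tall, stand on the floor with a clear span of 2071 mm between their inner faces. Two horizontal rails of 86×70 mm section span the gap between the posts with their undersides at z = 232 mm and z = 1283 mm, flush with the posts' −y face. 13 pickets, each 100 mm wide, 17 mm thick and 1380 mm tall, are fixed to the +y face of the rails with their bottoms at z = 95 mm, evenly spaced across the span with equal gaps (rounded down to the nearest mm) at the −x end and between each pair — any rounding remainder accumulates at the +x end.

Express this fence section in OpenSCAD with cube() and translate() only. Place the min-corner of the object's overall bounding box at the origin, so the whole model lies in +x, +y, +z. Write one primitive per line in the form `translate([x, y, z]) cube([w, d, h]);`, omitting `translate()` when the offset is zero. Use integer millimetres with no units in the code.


cube([86, 86, 1493]);
translate([2157, 0, 0]) cube([86, 86, 1493]);
translate([86, 0, 232]) cube([2071, 86, 70]);
translate([86, 0, 1283]) cube([2071, 86, 70]);
translate([141, 86, 95]) cube([100, 17, 1380]);
translate([296, 86, 95]) cube([100, 17, 1380]);
translate([451, 86, 95]) cube([100, 17, 1380]);
translate([606, 86, 95]) cube([100, 17, 1380]);
translate([761, 86, 95]) cube([100, 17, 1380]);
translate([916, 86, 95]) cube([100, 17, 1380]);
translate([1071, 86, 95]) cube([100, 17, 1380]);
translate([1226, 86, 95]) cube([100, 17, 1380]);
translate([1381, 86, 95]) cube([100, 17, 1380]);
translate([1536, 86, 95]) cube([100, 17, 1380]);
translate([1691, 86, 95]) cube([100, 17, 1380]);
translate([1846, 86, 95]) cube([100, 17, 1380]);
translate([2001, 86, 95]) cube([100, 17, 1380]);


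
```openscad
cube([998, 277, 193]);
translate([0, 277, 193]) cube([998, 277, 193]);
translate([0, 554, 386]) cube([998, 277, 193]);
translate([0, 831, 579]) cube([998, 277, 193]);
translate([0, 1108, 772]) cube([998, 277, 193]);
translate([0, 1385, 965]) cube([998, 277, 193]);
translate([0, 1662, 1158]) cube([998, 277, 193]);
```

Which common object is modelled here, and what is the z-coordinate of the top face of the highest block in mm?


A staircase. The total rise is 1351 mm.

7 identical blocks, each offset up and back from the previous — a staircase. Each step is 193 mm tall and there are 7 of them, so the total rise is 7 × 193 = 1351 mm.


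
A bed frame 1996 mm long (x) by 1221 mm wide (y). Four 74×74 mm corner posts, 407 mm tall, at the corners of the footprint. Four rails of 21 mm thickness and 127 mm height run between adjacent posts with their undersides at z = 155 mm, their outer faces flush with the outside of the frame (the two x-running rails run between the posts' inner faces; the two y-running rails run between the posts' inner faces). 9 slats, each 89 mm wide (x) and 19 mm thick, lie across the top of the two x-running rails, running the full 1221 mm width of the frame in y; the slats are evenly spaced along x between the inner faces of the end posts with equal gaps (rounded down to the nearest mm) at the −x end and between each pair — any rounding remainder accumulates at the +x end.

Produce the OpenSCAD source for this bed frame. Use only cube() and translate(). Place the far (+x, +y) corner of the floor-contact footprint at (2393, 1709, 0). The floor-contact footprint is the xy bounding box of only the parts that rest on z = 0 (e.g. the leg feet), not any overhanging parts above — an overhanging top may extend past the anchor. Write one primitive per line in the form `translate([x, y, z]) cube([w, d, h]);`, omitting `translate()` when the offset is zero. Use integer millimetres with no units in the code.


translate([397, 488, 0]) cube([74, 74, 407]);
translate([397, 1635, 0]) cube([74, 74, 407]);
translate([2319, 488, 0]) cube([74, 74, 407]);
translate([2319, 1635, 0]) cube([74, 74, 407]);
translate([471, 488, 155]) cube([1848, 21, 127]);
translate([471, 1688, 155]) cube([1848, 21, 127]);
translate([397, 562, 155]) cube([21, 1073, 127]);
translate([2372, 562, 155]) cube([21, 1073, 127]);
translate([575, 488, 282]) cube([89, 1221, 19]);
translate([768, 488, 282]) cube([89, 1221, 19]);
translate([961, 488, 282]) cube([89, 1221, 19]);
translate([1154, 488, 282]) cube([89, 1221, 19]);
translate([1347, 488, 282]) cube([89, 1221, 19]);
translate([1540, 488, 282]) cube([89, 1221, 19]);
translate([1733, 488, 282]) cube([89, 1221, 19]);
translate([1926, 488, 282]) cube([89, 1221, 19]);
translate([2119, 488, 282]) cube([89, 1221, 19]);


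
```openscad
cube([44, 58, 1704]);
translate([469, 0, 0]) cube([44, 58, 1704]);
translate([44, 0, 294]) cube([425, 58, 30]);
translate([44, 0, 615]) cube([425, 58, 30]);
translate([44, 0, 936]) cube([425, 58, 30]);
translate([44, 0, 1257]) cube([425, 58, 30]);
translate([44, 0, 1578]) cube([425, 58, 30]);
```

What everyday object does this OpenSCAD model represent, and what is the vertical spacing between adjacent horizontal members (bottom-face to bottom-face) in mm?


A ladder. The rung spacing is 321 mm.

Two tall 44×58 posts with 5 short bars between them — a ladder. Adjacent rungs sit at z = 294 and z = 615, so the spacing is 615 − 294 = 321 mm.


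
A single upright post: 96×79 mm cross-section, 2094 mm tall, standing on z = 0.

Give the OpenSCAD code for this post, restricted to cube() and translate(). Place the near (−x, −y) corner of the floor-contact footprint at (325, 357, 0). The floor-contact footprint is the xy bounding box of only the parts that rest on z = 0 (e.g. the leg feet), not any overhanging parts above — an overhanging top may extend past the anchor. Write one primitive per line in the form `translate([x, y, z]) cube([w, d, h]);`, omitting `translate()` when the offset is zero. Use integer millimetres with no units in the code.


translate([325, 357, 0]) cube([96, 79, 2094]);


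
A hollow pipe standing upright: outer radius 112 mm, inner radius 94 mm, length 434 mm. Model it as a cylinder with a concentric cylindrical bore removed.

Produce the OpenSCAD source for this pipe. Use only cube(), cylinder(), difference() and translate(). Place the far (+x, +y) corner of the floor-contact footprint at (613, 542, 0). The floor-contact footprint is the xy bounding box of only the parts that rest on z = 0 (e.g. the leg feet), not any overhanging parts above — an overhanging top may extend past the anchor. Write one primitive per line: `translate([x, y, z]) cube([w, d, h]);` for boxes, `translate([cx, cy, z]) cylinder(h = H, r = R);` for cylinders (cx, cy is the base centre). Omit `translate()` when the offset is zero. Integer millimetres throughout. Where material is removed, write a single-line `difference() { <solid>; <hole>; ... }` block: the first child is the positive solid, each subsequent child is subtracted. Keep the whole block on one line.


difference() { translate([501, 430, 0]) cylinder(h = 434, r = 112); translate([501, 430, 0]) cylinder(h = 434, r = 94); }


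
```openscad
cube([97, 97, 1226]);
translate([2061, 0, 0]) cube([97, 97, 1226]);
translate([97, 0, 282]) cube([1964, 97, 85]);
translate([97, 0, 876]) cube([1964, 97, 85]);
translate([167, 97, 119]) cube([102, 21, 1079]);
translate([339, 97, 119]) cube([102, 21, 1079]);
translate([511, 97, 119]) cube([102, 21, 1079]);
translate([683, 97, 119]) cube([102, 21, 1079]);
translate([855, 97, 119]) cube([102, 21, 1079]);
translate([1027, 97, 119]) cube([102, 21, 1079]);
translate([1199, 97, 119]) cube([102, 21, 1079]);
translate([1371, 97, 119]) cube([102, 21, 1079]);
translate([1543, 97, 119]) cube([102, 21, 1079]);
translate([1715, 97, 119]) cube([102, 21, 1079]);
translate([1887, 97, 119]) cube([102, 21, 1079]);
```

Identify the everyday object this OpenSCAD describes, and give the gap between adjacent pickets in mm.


A fence section. The picket gap is 70 mm.

Two posts, two rails, 11 pickets — a fence section. Span 1964 mm holds 11 pickets of 102 mm with 12 equal gaps: ⌊(1964 − 11·102) / 12⌋ = 70 mm.


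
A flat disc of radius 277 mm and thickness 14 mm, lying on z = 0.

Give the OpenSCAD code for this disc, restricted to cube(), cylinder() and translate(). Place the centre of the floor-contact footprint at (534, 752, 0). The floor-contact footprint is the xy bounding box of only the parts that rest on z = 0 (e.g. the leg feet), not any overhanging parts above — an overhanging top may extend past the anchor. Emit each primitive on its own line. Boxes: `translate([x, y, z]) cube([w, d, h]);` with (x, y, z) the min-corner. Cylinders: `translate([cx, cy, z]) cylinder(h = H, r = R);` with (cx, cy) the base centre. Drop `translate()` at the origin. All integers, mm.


translate([534, 752, 0]) cylinder(h = 14, r = 277);


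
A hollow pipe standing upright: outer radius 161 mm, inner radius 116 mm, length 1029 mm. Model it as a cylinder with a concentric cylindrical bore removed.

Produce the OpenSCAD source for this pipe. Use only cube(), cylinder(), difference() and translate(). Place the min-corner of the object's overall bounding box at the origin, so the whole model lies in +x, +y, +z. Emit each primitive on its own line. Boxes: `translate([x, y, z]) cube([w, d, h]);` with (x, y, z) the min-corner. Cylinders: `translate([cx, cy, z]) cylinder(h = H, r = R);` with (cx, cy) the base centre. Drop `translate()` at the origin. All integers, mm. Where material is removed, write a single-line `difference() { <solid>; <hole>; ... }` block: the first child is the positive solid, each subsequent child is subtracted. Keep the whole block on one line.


difference() { translate([161, 161, 0]) cylinder(h = 1029, r = 161); translate([161, 161, 0]) cylinder(h = 1029, r = 116); }


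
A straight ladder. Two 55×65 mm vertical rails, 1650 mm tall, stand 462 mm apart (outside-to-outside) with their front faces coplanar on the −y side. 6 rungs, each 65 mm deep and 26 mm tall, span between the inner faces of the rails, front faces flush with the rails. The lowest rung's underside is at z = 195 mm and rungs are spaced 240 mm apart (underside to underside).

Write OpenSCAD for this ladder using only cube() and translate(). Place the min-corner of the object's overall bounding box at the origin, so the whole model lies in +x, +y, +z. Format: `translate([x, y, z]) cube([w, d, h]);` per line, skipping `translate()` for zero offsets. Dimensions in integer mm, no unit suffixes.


cube([55, 65, 1650]);
translate([407, 0, 0]) cube([55, 65, 1650]);
translate([55, 0, 195]) cube([352, 65, 26]);
translate([55, 0, 435]) cube([352, 65, 26]);
translate([55, 0, 675]) cube([352, 65, 26]);
translate([55, 0, 915]) cube([352, 65, 26]);
translate([55, 0, 1155]) cube([352, 65, 26]);
translate([55, 0, 1395]) cube([352, 65, 26]);


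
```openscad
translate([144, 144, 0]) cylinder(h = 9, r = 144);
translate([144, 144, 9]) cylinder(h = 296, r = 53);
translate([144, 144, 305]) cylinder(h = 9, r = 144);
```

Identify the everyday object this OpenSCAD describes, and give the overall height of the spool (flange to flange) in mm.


A spool. The overall height is 314 mm.

Three coaxial cylinders, large–small–large — a spool. Two 9 mm flanges and a 296 mm core give 9 + 296 + 9 = 314 mm.


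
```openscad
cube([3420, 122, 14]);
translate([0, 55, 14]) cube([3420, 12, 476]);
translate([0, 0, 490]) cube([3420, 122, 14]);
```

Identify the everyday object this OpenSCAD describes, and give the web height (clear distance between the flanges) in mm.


An I-beam. The web height is 476 mm.

Two wide flanges with a thin centred web — an I-beam. Overall 504 mm minus two 14 mm flanges gives a web of 504 − 2·14 = 476 mm.


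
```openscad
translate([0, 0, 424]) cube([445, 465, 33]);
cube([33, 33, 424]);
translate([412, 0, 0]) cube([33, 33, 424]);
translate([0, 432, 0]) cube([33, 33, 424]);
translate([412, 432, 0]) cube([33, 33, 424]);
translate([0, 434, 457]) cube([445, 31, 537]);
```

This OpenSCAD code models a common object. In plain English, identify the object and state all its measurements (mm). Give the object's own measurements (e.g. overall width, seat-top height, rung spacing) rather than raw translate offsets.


A chair. The seat is a 445×465×33 mm slab with its top at z = 457 mm, on four 33×33 mm corner legs (flush with the seat edges, standing on z = 0). A flat backrest 31 mm thick, 537 mm tall, spans the full seat width and rises from the seat top along its +y edge, rear face flush with the rear of the seat.


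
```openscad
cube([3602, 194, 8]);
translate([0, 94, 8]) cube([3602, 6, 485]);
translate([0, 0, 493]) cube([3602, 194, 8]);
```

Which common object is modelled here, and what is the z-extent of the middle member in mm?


An I-beam. The web height is 485 mm.

Two wide flanges with a thin centred web — an I-beam. Overall 501 mm minus two 8 mm flanges gives a web of 501 − 2·8 = 485 mm.


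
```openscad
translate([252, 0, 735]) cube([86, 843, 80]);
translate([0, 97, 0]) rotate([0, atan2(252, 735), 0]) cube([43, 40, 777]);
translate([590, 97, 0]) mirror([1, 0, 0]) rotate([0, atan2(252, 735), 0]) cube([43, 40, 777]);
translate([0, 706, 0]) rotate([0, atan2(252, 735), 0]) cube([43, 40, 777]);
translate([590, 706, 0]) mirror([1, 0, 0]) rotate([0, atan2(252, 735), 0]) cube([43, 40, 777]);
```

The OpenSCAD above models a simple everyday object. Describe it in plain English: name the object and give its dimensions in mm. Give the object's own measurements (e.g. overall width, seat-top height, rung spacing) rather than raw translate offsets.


A sawhorse. A 86×843×80 mm beam (x, y, z) sits on two A-frame leg pairs. Each pair is two raked legs of 43×40 mm section (40 mm along y) splaying symmetrically in x. Each leg rises 735 mm vertically over 252 mm of horizontal reach and is 777 mm long along its own axis. Every leg's outer bottom edge rests on the floor and its outer top edge meets a bottom edge of the beam — the left legs (tilting toward +x) meet the beam's −x bottom edge, the right legs (their mirror images, tilting toward −x) meet its +x bottom edge — so the leg tops tuck under the beam, the beam's underside is 735 mm above the floor, and the feet are 590 mm apart outside-to-outside with the beam centred between them. The two leg pairs are set in 97 mm from either end of the beam.
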